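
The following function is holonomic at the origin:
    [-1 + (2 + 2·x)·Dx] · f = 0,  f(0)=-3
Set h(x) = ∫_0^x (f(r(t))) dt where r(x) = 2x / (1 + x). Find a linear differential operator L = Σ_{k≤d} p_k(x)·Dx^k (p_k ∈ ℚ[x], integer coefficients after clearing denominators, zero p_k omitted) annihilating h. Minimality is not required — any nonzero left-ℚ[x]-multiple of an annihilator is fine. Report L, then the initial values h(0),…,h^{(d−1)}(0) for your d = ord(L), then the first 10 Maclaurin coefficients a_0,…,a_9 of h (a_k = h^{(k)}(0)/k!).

L = -Dx + (1 + 4·x + 3·x^2)·Dx^2  (order 2).
h: a_k = 0, -3, -3/2, 3/2, -15/8, 111/40, -75/16, 981/112, -2259/128, 4815/128, …
ICs: h(0) = 0, h′(0) = -3.

f: a_k = -3, -3/2, 3/8, -3/16, 15/128, -21/256, 63/1024, -99/2048, 1287/32768, -2145/65536, …
L₀ from L_f via x↦r, Dx↦r'^{-1}Dx.
h=∫₀ˣh₀: take L = L₀·Dx.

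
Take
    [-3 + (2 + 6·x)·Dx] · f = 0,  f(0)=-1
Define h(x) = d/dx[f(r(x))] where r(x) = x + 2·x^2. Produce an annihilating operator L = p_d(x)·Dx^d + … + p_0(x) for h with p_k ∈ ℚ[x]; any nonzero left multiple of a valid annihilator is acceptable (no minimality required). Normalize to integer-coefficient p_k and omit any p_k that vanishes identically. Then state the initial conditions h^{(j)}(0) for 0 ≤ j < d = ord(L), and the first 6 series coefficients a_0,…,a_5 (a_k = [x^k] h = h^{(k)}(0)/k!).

L = 5 + (-2 - 14·x - 36·x^2 - 48·x^3)·Dx  (order 1).
h: a_k = -3/2, -15/4, 135/16, -315/32, -2025/256, 33615/512, …
ICs: h(0) = -3/2.

f: a_k = -1, -3/2, 9/8, -27/16, 405/128, -1701/256, …
f∘r: x↦r, Dx↦Dx/r' in L_f ⇒ L₀.
h=h₀': d/dx-closure on L₀ ⇒ L.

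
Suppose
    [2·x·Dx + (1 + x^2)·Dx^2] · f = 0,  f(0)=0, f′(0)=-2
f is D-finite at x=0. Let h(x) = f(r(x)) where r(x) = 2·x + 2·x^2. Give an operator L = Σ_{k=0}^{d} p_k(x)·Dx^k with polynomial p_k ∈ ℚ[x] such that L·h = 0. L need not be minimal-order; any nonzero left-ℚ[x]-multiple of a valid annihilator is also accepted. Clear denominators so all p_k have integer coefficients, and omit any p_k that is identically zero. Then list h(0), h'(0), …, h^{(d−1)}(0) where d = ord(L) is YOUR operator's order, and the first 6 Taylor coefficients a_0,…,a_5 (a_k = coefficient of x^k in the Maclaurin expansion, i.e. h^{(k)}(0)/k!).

f: a_k = 0, -2, 0, 2/3, 0, -2/5, …
L₀ from L_f via x↦r, Dx↦r'^{-1}Dx.
L = (-2 + 8·x + 32·x^2 + 48·x^3 + 24·x^4)·Dx + (1 + 2·x + 4·x^2 + 16·x^3 + 20·x^4 + 8·x^5)·Dx^2  (order 2).
h: a_k = 0, -4, -4, 16/3, 16, 16/5, …
ICs: h(0) = 0, h′(0) = -4.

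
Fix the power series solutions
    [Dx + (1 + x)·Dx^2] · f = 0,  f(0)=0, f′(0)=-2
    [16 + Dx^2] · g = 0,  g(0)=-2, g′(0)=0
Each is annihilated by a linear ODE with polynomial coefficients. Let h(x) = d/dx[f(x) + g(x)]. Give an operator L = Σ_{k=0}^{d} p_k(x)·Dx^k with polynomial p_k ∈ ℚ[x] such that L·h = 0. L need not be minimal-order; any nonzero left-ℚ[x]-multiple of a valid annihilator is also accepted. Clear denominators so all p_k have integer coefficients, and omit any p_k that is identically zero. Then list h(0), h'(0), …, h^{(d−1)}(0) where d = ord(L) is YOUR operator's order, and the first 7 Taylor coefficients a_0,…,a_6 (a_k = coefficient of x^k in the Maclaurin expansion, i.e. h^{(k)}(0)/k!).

L = (176 + 256·x + 128·x^2) + (144 + 400·x + 384·x^2 + 128·x^3)·Dx + (11 + 16·x + 8·x^2)·Dx^2 + (9 + 25·x + 24·x^2 + 8·x^3)·Dx^3  (order 3).
h: a_k = -2, 34, -2, -250/3, -2, 1054/15, -2, …
ICs: h(0) = -2, h′(0) = 34, h′′(0) = -4.

f: a_k = 0, -2, 1, -2/3, 1/2, -2/5, 1/3, …
g: a_k = -2, 0, 16, 0, -64/3, 0, 512/45, …
f+g: L₀ = lclm(L_f,L_g), ord ≤ 2+2.
Differentiate: ansatz ord ≤ ord L₀ ⇒ L.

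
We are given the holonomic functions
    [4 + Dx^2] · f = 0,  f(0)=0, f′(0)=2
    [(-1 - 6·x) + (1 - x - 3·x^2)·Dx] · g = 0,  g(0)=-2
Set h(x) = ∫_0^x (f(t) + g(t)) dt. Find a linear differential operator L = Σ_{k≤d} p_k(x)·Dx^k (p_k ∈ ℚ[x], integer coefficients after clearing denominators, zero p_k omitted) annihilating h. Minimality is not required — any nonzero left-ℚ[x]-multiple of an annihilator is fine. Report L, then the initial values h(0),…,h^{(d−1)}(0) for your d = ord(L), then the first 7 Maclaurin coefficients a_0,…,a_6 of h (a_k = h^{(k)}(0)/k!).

L = (-92 - 608·x - 512·x^2 - 1104·x^3 - 360·x^4 - 432·x^5)·Dx + (24 - 4·x - 24·x^2 - 80·x^3 - 180·x^4 - 216·x^5 - 216·x^6)·Dx^2 + (-23 - 152·x - 128·x^2 - 276·x^3 - 90·x^4 - 108·x^5)·Dx^3 + (6 - x - 6·x^2 - 20·x^3 - 45·x^4 - 54·x^5 - 54·x^6)·Dx^4  (order 4).
h: a_k = 0, -2, 0, -8/3, -23/6, -38/5, -598/45, …
ICs: h(0) = 0, h′(0) = -2, h′′(0) = 0, h′′′(0) = -16.

f: a_k = 0, 2, 0, -4/3, 0, 4/15, 0, …
g: a_k = -2, -2, -8, -14, -38, -80, -194, …
Sum ⇒ L₀ = lclm(L_f,L_g) in ℚ(x)⟨Dx⟩.
h=∫₀ˣh₀: take L = L₀·Dx.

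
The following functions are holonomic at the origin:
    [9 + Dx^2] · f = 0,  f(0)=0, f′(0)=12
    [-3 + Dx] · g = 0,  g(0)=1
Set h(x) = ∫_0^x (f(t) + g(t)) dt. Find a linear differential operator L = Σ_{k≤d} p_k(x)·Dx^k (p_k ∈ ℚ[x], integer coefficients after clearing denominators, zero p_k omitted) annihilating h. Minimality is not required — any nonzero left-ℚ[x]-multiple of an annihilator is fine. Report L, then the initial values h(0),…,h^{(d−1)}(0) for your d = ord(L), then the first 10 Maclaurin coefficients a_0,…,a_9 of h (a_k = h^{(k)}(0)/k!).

L = -27·Dx + 9·Dx^2 - 3·Dx^3 + Dx^4  (order 4).
h: a_k = 0, 1, 15/2, 3/2, -27/8, 27/40, 27/16, 81/560, -729/4480, 81/4480, …
ICs: h(0) = 0, h′(0) = 1, h′′(0) = 15, h′′′(0) = 9.

f: a_k = 0, 12, 0, -18, 0, 81/10, 0, -243/140, 0, 243/1120, …
g: a_k = 1, 3, 9/2, 9/2, 27/8, 81/40, 81/80, 243/560, 729/4480, 243/4480, …
Sum ⇒ L₀ = lclm(L_f,L_g) in ℚ(x)⟨Dx⟩.
Integrate: L := L₀·Dx.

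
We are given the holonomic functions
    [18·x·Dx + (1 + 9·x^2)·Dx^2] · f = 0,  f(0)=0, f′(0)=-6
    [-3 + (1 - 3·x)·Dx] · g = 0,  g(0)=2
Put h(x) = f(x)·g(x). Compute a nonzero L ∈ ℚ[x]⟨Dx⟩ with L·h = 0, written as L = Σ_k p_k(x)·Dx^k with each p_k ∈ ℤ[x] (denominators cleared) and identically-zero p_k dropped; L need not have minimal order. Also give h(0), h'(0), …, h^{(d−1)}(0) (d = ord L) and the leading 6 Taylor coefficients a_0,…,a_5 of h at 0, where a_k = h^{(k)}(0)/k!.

f: a_k = 0, -6, 0, 18, 0, -486/5, …
g: a_k = 2, 6, 18, 54, 162, 486, …
Product ⇒ symmetric product L₀, ord ≤ 2.
L = 54·x + (6 - 18·x + 108·x^2)·Dx + (-1 + 3·x - 9·x^2 + 27·x^3)·Dx^2  (order 2).
h: a_k = 0, -12, -36, -72, -216, -4212/5, …
ICs: h(0) = 0, h′(0) = -12.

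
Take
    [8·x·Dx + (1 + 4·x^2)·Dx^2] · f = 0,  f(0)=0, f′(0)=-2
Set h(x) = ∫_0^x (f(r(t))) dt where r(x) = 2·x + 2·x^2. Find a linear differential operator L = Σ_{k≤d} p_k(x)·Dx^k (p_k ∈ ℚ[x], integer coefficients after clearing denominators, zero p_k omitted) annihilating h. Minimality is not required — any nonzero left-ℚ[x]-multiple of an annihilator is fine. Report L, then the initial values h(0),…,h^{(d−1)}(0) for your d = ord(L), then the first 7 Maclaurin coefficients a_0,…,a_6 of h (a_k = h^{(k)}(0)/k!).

L = (-2 + 32·x + 128·x^2 + 192·x^3 + 96·x^4)·Dx^2 + (1 + 2·x + 16·x^2 + 64·x^3 + 80·x^4 + 32·x^5)·Dx^3  (order 3).
h: a_k = 0, 0, -2, -4/3, 16/3, 64/5, -352/15, …
ICs: h(0) = 0, h′(0) = 0, h′′(0) = -4.

f: a_k = 0, -2, 0, 8/3, 0, -32/5, 0, …
L₀ from L_f via x↦r, Dx↦r'^{-1}Dx.
Integrate: L := L₀·Dx.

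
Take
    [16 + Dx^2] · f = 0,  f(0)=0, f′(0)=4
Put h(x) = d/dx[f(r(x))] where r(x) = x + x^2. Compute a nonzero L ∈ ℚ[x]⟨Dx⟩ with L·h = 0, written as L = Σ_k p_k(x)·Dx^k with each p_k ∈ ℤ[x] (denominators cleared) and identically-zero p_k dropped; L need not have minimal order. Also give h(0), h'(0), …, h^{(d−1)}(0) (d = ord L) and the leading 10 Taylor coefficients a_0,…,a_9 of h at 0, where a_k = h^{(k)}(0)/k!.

f: a_k = 0, 4, 0, -32/3, 0, 128/15, 0, -1024/315, 0, 2048/2835, …
h₀=f(r): pull back L_f along r ⇒ L₀.
h₀' ⇒ L via d/dx closure of L₀.
L = (28 + 128·x + 384·x^2 + 512·x^3 + 256·x^4) + (-6 - 12·x)·Dx + (1 + 4·x + 4·x^2)·Dx^2  (order 2).
h: a_k = 4, 8, -32, -128, -352/3, 192, 25856/45, 22528/45, -70528/315, -6912/7, …
ICs: h(0) = 4, h′(0) = 8.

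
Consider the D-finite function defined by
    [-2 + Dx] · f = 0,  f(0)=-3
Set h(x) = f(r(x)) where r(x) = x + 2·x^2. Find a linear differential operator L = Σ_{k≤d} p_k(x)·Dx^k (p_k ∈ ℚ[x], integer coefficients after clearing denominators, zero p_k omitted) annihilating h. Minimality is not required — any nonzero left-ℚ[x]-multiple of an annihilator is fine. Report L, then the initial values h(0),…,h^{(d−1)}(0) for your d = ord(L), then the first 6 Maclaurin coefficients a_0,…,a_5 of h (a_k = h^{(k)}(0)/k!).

L = (-2 - 8·x) + Dx  (order 1).
h: a_k = -3, -6, -18, -28, -50, -324/5, …
ICs: h(0) = -3.

f: a_k = -3, -6, -6, -4, -2, -4/5, …
L₀ from L_f via x↦r, Dx↦r'^{-1}Dx.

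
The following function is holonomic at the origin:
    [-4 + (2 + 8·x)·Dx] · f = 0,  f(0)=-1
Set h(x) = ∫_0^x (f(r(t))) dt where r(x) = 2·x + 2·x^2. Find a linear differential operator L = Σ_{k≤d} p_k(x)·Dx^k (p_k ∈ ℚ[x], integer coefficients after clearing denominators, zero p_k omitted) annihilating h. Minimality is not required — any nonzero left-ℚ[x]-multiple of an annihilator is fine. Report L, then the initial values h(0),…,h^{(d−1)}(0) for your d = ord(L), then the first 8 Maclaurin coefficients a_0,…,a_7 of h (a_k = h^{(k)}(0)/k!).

f: a_k = -1, -2, 2, -4, 10, -28, 84, -264, …
f∘r: x↦r, Dx↦Dx/r' in L_f ⇒ L₀.
h=∫₀ˣh₀: take L = L₀·Dx.
L = (-4 - 8·x)·Dx + (1 + 8·x + 8·x^2)·Dx^2  (order 2).
h: a_k = 0, -1, -2, 4/3, -4, 72/5, -176/3, 1824/7, …
ICs: h(0) = 0, h′(0) = -1.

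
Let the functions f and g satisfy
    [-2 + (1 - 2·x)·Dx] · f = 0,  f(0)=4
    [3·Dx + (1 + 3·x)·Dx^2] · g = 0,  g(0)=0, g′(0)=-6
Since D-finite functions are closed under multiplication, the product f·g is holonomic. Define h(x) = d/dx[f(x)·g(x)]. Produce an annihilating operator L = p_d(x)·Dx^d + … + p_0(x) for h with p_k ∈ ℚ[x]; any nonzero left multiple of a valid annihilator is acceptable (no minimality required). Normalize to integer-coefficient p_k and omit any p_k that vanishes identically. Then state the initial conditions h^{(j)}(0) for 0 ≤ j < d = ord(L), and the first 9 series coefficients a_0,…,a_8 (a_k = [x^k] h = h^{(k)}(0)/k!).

f: a_k = 4, 8, 16, 32, 64, 128, 256, 512, 1024, …
g: a_k = 0, -6, 9, -18, 81/2, -486/5, 243, -4374/7, 6561/4, …
Product ⇒ symmetric product L₀, ord ≤ 2.
Derive L from L₀ (diff closure).
L = 24 + 30·x·Dx + (-1 - x + 6·x^2)·Dx^2  (order 2).
h: a_k = -24, -24, -288, -120, -2244, 2232/5, -82272/5, 520728/35, -4339602/35, …
ICs: h(0) = -24, h′(0) = -24.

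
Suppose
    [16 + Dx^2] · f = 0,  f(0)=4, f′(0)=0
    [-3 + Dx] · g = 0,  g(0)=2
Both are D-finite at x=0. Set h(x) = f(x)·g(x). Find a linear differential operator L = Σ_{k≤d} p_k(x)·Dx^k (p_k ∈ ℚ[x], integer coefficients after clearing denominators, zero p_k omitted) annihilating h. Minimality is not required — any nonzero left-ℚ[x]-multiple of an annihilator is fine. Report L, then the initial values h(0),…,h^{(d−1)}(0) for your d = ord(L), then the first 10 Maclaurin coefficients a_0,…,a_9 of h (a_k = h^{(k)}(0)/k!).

f: a_k = 4, 0, -32, 0, 128/3, 0, -1024/45, 0, 2048/315, 0, …
g: a_k = 2, 6, 9, 9, 27/4, 81/20, 81/40, 243/280, 729/2240, 243/2240, …
f·g: L₀ = L_f ⊗_s L_g, ord ≤ 2·1.
L = 25 - 6·Dx + Dx^2  (order 2).
h: a_k = 8, 24, -28, -156, -527/3, -79/5, 11753/90, 25481/210, 164833/5040, -34151/1680, …
ICs: h(0) = 8, h′(0) = 24.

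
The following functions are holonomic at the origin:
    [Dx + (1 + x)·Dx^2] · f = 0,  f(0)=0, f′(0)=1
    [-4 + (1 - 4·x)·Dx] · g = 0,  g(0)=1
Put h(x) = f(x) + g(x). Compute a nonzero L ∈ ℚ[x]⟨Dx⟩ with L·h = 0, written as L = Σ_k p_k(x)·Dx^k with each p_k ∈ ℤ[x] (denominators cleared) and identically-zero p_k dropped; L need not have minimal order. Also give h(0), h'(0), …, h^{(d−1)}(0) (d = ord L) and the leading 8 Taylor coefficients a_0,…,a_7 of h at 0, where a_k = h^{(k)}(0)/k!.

f: a_k = 0, 1, -1/2, 1/3, -1/4, 1/5, -1/6, 1/7, …
g: a_k = 1, 4, 16, 64, 256, 1024, 4096, 16384, …
f+g: L₀ = lclm(L_f,L_g), ord ≤ 2+1.
L = (-112 - 32·x)·Dx + (-94 - 208·x - 64·x^2)·Dx^2 + (9 - 23·x - 48·x^2 - 16·x^3)·Dx^3  (order 3).
h: a_k = 1, 5, 31/2, 193/3, 1023/4, 5121/5, 24575/6, 114689/7, …
ICs: h(0) = 1, h′(0) = 5, h′′(0) = 31.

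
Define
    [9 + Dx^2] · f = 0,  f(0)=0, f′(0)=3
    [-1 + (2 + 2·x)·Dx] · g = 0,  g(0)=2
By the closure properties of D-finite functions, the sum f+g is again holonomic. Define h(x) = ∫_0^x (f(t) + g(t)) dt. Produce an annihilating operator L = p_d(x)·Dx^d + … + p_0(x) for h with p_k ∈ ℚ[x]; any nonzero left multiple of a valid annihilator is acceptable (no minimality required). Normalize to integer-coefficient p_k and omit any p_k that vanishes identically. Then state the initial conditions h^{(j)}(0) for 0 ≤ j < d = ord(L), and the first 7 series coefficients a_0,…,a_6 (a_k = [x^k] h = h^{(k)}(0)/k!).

f: a_k = 0, 3, 0, -9/2, 0, 81/40, 0, …
g: a_k = 2, 1, -1/4, 1/8, -5/64, 7/128, -21/512, …
Weyl lclm of L_f,L_g ⇒ L₀ (ord ≤ 3).
h=∫₀ˣh₀: take L = L₀·Dx.
L = (-351 - 648·x - 324·x^2)·Dx + (630 + 1926·x + 1944·x^2 + 648·x^3)·Dx^2 + (-39 - 72·x - 36·x^2)·Dx^3 + (70 + 214·x + 216·x^2 + 72·x^3)·Dx^4  (order 4).
h: a_k = 0, 2, 2, -1/12, -35/32, -1/64, 1331/3840, …
ICs: h(0) = 0, h′(0) = 2, h′′(0) = 4, h′′′(0) = -1/2.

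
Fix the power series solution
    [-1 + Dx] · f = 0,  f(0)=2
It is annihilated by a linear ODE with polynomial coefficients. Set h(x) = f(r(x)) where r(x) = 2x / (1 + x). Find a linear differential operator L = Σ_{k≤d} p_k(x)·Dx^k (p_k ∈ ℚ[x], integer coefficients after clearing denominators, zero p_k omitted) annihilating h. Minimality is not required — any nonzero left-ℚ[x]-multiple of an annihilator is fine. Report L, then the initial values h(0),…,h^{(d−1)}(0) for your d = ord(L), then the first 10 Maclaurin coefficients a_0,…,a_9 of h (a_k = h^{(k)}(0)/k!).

f: a_k = 2, 2, 1, 1/3, 1/12, 1/60, 1/360, 1/2520, 1/20160, 1/181440, …
Change of var in L_f (x↦r) gives L₀.
L = -2 + (1 + 2·x + x^2)·Dx  (order 1).
h: a_k = 2, 4, 0, -4/3, 4/3, -4/5, 8/45, 20/63, -64/105, 284/405, …
ICs: h(0) = 2.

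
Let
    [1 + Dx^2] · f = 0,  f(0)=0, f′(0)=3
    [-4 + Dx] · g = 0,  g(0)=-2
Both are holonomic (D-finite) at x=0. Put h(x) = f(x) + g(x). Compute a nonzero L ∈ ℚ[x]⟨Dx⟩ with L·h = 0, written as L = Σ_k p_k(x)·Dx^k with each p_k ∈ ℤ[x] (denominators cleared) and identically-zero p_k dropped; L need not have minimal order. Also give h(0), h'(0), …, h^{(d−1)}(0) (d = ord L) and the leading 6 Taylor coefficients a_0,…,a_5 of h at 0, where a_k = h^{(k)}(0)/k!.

f: a_k = 0, 3, 0, -1/2, 0, 1/40, …
g: a_k = -2, -8, -16, -64/3, -64/3, -256/15, …
h₀=f+g: left-lcm gives L₀, ord ≤ 3.
L = -4 + Dx - 4·Dx^2 + Dx^3  (order 3).
h: a_k = -2, -5, -16, -131/6, -64/3, -409/24, …
ICs: h(0) = -2, h′(0) = -5, h′′(0) = -32.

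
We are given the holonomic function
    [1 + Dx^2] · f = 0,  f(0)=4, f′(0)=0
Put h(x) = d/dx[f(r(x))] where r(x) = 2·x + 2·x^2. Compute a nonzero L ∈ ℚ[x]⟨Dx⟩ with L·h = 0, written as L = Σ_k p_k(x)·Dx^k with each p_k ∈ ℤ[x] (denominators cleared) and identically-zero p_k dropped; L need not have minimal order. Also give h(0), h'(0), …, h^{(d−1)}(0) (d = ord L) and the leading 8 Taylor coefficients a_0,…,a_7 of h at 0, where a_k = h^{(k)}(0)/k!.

f: a_k = 4, 0, -2, 0, 1/6, 0, -1/180, 0, …
f∘r: x↦r, Dx↦Dx/r' in L_f ⇒ L₀.
h₀' ⇒ L via d/dx closure of L₀.
L = (16 + 32·x + 96·x^2 + 128·x^3 + 64·x^4) + (-6 - 12·x)·Dx + (1 + 4·x + 4·x^2)·Dx^2  (order 2).
h: a_k = 0, -16, -48, -64/3, 160/3, 1408/15, 896/15, -6656/315, …
ICs: h(0) = 0, h′(0) = -16.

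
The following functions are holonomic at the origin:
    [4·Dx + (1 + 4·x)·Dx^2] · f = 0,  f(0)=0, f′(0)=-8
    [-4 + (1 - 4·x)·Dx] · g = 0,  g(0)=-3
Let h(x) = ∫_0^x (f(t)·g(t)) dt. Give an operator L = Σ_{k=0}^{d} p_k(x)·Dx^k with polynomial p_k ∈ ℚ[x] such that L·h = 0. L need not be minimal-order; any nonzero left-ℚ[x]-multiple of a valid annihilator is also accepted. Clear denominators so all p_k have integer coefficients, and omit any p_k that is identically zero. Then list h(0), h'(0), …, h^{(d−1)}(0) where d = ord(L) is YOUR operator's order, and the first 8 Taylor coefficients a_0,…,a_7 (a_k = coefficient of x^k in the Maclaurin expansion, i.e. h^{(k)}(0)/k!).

L = 16·Dx + (4 + 48·x)·Dx^2 + (-1 + 16·x^2)·Dx^3  (order 3).
h: a_k = 0, 0, 12, 16, 80, 896/5, 12032/15, 75776/35, …
ICs: h(0) = 0, h′(0) = 0, h′′(0) = 24.

f: a_k = 0, -8, 16, -128/3, 128, -2048/5, 4096/3, -32768/7, …
g: a_k = -3, -12, -48, -192, -768, -3072, -12288, -49152, …
Sym-product of L_f,L_g gives L₀ (≤ ord 2).
h=∫₀ˣh₀: take L = L₀·Dx.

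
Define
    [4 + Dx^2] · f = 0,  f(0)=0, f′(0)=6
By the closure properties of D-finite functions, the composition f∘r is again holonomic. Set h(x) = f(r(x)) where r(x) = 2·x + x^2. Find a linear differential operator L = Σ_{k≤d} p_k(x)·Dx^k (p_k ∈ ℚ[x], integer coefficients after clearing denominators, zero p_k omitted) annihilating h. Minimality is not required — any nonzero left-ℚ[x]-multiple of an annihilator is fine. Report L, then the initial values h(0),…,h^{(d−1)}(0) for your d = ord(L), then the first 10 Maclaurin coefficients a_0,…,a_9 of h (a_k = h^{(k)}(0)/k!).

f: a_k = 0, 6, 0, -4, 0, 4/5, 0, -8/105, 0, 4/945, …
Change of var in L_f (x↦r) gives L₀.
L = (16 + 48·x + 48·x^2 + 16·x^3) - Dx + (1 + x)·Dx^2  (order 2).
h: a_k = 0, 12, 6, -32, -48, 8/5, 60, 5696/105, -32/15, -38776/945, …
ICs: h(0) = 0, h′(0) = 12.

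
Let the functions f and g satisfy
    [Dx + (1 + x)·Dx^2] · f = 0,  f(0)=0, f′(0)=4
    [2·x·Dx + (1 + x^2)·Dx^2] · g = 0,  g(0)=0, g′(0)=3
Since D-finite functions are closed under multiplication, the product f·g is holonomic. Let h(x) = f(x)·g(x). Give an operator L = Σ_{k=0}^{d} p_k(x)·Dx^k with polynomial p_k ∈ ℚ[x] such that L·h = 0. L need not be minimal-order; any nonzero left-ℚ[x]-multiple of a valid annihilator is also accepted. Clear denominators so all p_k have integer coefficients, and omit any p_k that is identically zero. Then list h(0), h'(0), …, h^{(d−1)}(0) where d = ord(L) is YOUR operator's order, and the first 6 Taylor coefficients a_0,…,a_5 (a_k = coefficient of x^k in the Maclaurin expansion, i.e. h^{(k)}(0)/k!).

L = (24 + 44·x + 80·x^2 + 156·x^3 + 120·x^4 + 52·x^5 + 4·x^7)·Dx + (18 + 124·x + 308·x^2 + 484·x^3 + 544·x^4 + 372·x^5 + 140·x^6 + 12·x^7 + 14·x^8)·Dx^2 + (12 + 64·x + 192·x^2 + 312·x^3 + 360·x^4 + 312·x^5 + 192·x^6 + 72·x^7 + 12·x^8 + 8·x^9)·Dx^3 + (5 + 18·x + 37·x^2 + 56·x^3 + 66·x^4 + 60·x^5 + 42·x^6 + 24·x^7 + 9·x^8 + 2·x^9 + x^10)·Dx^4  (order 4).
h: a_k = 0, 0, 12, -6, 0, -1, …
ICs: h(0) = 0, h′(0) = 0, h′′(0) = 24, h′′′(0) = -36.

f: a_k = 0, 4, -2, 4/3, -1, 4/5, …
g: a_k = 0, 3, 0, -1, 0, 3/5, …
h₀=f·g: eliminate ⇒ L₀, order ≤ 2·2.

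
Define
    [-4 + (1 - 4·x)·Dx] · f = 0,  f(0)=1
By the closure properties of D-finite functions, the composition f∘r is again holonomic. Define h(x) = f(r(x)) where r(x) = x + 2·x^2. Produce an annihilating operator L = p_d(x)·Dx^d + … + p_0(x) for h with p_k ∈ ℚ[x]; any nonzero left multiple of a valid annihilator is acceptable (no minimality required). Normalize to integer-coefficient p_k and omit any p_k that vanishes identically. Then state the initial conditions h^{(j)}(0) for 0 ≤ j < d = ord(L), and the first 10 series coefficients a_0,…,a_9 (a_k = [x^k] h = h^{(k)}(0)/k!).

f: a_k = 1, 4, 16, 64, 256, 1024, 4096, 16384, 65536, 262144, …
L₀ from L_f via x↦r, Dx↦r'^{-1}Dx.
L = (4 + 16·x) + (-1 + 4·x + 8·x^2)·Dx  (order 1).
h: a_k = 1, 4, 24, 128, 704, 3840, 20992, 114688, 626688, 3424256, …
ICs: h(0) = 1.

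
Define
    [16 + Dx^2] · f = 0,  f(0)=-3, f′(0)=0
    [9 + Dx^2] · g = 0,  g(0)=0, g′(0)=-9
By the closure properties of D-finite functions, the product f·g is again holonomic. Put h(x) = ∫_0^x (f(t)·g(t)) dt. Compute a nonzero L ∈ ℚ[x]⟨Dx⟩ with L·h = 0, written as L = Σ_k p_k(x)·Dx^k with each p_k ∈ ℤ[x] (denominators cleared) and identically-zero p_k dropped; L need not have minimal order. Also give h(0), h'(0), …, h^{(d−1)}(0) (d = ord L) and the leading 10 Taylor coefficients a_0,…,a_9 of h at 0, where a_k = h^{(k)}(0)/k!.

L = 49·Dx + 50·Dx^3 + Dx^5  (order 5).
h: a_k = 0, 0, 27/2, 0, -513/8, 0, 8403/80, 0, -411771/4480, 0, …
ICs: h(0) = 0, h′(0) = 0, h′′(0) = 27, h′′′(0) = 0, h′′′′(0) = -1539.

f: a_k = -3, 0, 24, 0, -32, 0, 256/15, 0, -512/105, 0, …
g: a_k = 0, -9, 0, 27/2, 0, -243/40, 0, 729/560, 0, -729/4480, …
Sym-product of L_f,L_g gives L₀ (≤ ord 4).
h=∫₀ˣh₀: take L = L₀·Dx.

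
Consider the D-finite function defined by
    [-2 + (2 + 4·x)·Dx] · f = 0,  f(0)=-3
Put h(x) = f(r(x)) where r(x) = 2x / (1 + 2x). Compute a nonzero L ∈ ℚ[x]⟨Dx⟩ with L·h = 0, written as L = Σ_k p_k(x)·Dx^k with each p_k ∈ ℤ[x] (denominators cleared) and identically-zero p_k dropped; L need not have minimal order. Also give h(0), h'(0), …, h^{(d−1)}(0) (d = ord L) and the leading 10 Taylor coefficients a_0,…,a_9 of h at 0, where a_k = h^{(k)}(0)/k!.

L = -2 + (1 + 8·x + 12·x^2)·Dx  (order 1).
h: a_k = -3, -6, 18, -60, 222, -900, 3924, -18072, 86670, -428388, …
ICs: h(0) = -3.

f: a_k = -3, -3, 3/2, -3/2, 15/8, -21/8, 63/16, -99/16, 1287/128, -2145/128, …
f∘r: x↦r, Dx↦Dx/r' in L_f ⇒ L₀.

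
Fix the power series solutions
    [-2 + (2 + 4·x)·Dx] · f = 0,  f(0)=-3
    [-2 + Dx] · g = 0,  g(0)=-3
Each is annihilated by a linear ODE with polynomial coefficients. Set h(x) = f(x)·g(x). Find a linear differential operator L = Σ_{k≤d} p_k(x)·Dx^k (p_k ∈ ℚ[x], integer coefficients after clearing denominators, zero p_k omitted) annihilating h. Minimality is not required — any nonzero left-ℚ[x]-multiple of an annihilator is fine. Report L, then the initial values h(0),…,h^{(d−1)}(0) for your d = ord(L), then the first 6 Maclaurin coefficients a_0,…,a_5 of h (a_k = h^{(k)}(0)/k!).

f: a_k = -3, -3, 3/2, -3/2, 15/8, -21/8, …
g: a_k = -3, -6, -6, -4, -2, -4/5, …
L₀ := L_f ⊗_s L_g (sym. prod.), ord ≤ 1.
L = (-3 - 4·x) + (1 + 2·x)·Dx  (order 1).
h: a_k = 9, 27, 63/2, 51/2, 99/8, 321/40, …
ICs: h(0) = 9.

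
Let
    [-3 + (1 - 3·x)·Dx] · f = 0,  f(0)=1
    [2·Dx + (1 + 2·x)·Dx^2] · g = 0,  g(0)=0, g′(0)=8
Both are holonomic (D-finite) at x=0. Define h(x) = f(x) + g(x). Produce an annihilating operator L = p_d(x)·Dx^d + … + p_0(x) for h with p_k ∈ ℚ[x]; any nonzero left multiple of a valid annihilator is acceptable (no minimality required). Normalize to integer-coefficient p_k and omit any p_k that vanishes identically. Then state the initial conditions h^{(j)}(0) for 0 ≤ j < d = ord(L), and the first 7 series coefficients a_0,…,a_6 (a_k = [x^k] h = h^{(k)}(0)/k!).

L = (78 + 36·x)·Dx + (23 + 132·x + 72·x^2)·Dx^2 + (-4 + x + 27·x^2 + 18·x^3)·Dx^3  (order 3).
h: a_k = 1, 11, 1, 113/3, 65, 1343/5, 2059/3, …
ICs: h(0) = 1, h′(0) = 11, h′′(0) = 2.

f: a_k = 1, 3, 9, 27, 81, 243, 729, …
g: a_k = 0, 8, -8, 32/3, -16, 128/5, -128/3, …
Weyl lclm of L_f,L_g ⇒ L₀ (ord ≤ 3).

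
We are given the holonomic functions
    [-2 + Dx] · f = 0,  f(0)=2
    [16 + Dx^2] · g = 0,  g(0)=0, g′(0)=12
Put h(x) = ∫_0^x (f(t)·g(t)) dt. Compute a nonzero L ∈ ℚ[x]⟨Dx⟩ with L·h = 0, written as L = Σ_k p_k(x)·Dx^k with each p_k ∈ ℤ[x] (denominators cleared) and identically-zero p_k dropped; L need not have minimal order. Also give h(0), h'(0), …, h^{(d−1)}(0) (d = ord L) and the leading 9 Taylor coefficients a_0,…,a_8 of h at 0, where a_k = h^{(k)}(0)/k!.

L = 20·Dx - 4·Dx^2 + Dx^3  (order 3).
h: a_k = 0, 0, 12, 16, -4, -96/5, -152/15, 352/105, 556/105, …
ICs: h(0) = 0, h′(0) = 0, h′′(0) = 24.

f: a_k = 2, 4, 4, 8/3, 4/3, 8/15, 8/45, 16/315, 4/315, …
g: a_k = 0, 12, 0, -32, 0, 128/5, 0, -1024/105, 0, …
f·g: L₀ = L_f ⊗_s L_g, ord ≤ 1·2.
Integrate: L := L₀·Dx.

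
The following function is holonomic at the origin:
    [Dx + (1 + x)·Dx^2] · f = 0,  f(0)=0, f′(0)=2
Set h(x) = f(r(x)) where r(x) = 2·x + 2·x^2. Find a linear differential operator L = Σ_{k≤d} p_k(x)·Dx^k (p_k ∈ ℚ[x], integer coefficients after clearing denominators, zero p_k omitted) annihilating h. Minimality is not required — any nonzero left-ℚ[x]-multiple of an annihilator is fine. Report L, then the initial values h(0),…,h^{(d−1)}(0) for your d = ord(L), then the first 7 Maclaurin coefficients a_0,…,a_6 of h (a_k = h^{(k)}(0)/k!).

L = (4·x + 4·x^2)·Dx + (1 + 4·x + 6·x^2 + 4·x^3)·Dx^2  (order 2).
h: a_k = 0, 4, 0, -8/3, 4, -16/5, 0, …
ICs: h(0) = 0, h′(0) = 4.

f: a_k = 0, 2, -1, 2/3, -1/2, 2/5, -1/3, …
Substitute x→r, Dx→(1/r')Dx; clear ⇒ L₀.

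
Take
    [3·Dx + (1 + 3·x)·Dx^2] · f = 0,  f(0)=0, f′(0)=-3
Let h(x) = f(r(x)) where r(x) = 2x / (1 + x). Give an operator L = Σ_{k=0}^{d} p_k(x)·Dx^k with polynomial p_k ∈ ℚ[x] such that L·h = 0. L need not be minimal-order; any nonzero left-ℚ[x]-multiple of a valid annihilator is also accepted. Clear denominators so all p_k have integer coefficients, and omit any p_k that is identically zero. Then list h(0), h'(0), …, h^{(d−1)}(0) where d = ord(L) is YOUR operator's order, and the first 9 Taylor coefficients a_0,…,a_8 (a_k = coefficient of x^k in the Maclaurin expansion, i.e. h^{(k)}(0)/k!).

L = (8 + 14·x)·Dx + (1 + 8·x + 7·x^2)·Dx^2  (order 2).
h: a_k = 0, -6, 24, -114, 600, -16806/5, 19608, -823542/7, 720600, …
ICs: h(0) = 0, h′(0) = -6.

f: a_k = 0, -3, 9/2, -9, 81/4, -243/5, 243/2, -2187/7, 6561/8, …
h₀=f(r): pull back L_f along r ⇒ L₀.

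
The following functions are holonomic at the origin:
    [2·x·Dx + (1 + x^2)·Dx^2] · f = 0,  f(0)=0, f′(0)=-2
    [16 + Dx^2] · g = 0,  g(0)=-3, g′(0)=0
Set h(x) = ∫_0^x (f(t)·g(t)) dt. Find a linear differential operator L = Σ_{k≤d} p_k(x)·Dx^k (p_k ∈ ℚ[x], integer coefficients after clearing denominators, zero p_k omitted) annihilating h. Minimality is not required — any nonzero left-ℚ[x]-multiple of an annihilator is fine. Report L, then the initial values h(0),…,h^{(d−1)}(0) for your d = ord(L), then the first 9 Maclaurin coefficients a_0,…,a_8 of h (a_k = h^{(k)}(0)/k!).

L = (5440 + 19136·x^2 + 25856·x^4 + 16384·x^6 + 4096·x^8)·Dx + (1152·x + 3200·x^3 + 3072·x^5 + 1024·x^7)·Dx^2 + (612 + 2252·x^2 + 3168·x^4 + 2048·x^6 + 512·x^8)·Dx^3 + (72·x + 200·x^3 + 192·x^5 + 64·x^7)·Dx^4 + (17 + 66·x^2 + 97·x^4 + 64·x^6 + 16·x^8)·Dx^5  (order 5).
h: a_k = 0, 0, 3, 0, -25/2, 0, 203/15, 0, -3461/420, …
ICs: h(0) = 0, h′(0) = 0, h′′(0) = 6, h′′′(0) = 0, h′′′′(0) = -300.

f: a_k = 0, -2, 0, 2/3, 0, -2/5, 0, 2/7, 0, …
g: a_k = -3, 0, 24, 0, -32, 0, 256/15, 0, -512/105, …
Sym-product of L_f,L_g gives L₀ (≤ ord 4).
∫: right-multiply L₀ by Dx.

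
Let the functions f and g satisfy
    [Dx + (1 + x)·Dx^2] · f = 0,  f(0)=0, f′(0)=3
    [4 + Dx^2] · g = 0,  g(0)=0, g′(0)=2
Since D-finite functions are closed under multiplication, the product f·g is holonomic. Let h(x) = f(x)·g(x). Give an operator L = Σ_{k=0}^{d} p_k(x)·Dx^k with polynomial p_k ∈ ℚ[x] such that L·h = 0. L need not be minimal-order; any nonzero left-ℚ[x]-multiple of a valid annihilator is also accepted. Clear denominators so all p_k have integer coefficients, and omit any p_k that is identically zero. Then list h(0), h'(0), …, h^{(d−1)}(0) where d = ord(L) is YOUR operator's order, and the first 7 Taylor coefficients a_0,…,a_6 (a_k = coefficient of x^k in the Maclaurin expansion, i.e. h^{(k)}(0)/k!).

L = (168 + 864·x + 1456·x^2 + 1024·x^3 + 256·x^4) + (112 + 368·x + 384·x^2 + 128·x^3)·Dx + (102 + 464·x + 744·x^2 + 512·x^3 + 128·x^4)·Dx^2 + (28 + 92·x + 96·x^2 + 32·x^3)·Dx^3 + (15 + 62·x + 95·x^2 + 64·x^3 + 16·x^4)·Dx^4  (order 4).
h: a_k = 0, 0, 6, -3, -2, 1/2, 2/3, …
ICs: h(0) = 0, h′(0) = 0, h′′(0) = 12, h′′′(0) = -18.

f: a_k = 0, 3, -3/2, 1, -3/4, 3/5, -1/2, …
g: a_k = 0, 2, 0, -4/3, 0, 4/15, 0, …
h₀=f·g: eliminate ⇒ L₀, order ≤ 2·2.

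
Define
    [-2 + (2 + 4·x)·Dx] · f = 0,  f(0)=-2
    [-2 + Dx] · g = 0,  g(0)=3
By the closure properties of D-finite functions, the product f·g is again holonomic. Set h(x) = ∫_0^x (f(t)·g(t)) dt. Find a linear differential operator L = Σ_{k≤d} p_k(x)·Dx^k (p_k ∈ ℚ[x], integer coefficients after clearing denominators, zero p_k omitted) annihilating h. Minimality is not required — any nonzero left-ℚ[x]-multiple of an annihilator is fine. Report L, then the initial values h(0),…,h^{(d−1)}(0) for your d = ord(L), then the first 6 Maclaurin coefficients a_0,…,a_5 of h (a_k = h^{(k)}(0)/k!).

L = (-3 - 4·x)·Dx + (1 + 2·x)·Dx^2  (order 2).
h: a_k = 0, -6, -9, -7, -17/4, -33/20, …
ICs: h(0) = 0, h′(0) = -6.

f: a_k = -2, -2, 1, -1, 5/4, -7/4, …
g: a_k = 3, 6, 6, 4, 2, 4/5, …
f·g: L₀ = L_f ⊗_s L_g, ord ≤ 1·1.
Integrate: L := L₀·Dx.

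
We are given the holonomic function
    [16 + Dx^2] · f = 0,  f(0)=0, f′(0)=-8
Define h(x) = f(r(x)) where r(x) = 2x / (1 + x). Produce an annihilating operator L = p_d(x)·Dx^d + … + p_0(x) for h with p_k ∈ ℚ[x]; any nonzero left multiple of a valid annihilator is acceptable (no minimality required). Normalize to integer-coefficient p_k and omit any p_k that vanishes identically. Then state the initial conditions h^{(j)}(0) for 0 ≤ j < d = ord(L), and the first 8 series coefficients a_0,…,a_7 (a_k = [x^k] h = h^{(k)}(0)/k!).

f: a_k = 0, -8, 0, 64/3, 0, -256/15, 0, 2048/315, …
Change of var in L_f (x↦r) gives L₀.
L = 64 + (2 + 6·x + 6·x^2 + 2·x^3)·Dx + (1 + 4·x + 6·x^2 + 4·x^3 + x^4)·Dx^2  (order 2).
h: a_k = 0, -16, 16, 464/3, -496, 6928/15, 1040, -1516976/315, …
ICs: h(0) = 0, h′(0) = -16.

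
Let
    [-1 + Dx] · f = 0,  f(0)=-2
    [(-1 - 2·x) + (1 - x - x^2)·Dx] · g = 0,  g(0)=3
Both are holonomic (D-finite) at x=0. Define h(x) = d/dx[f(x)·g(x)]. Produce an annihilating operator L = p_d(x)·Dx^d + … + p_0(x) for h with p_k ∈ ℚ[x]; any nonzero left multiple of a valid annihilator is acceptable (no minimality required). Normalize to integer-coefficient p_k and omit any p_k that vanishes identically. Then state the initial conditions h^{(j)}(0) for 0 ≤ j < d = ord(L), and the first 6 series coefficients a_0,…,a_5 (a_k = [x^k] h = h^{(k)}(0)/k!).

f: a_k = -2, -2, -1, -1/3, -1/12, -1/60, …
g: a_k = 3, 3, 6, 9, 15, 24, …
Product ⇒ symmetric product L₀, ord ≤ 1.
h₀' ⇒ L via d/dx closure of L₀.
L = (7 + 6·x - x^2 - 2·x^3 + x^4) + (-2 + x + 4·x^2 - x^4)·Dx  (order 1).
h: a_k = -12, -42, -102, -221, -893/2, -17347/20, …
ICs: h(0) = -12.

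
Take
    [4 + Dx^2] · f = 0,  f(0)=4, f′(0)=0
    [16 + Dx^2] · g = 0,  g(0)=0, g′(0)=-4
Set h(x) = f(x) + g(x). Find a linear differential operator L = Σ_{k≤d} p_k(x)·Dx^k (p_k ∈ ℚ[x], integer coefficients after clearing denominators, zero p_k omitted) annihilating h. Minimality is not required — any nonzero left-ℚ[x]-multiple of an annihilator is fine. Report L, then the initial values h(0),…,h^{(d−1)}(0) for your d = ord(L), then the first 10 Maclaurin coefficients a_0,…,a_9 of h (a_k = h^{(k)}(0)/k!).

f: a_k = 4, 0, -8, 0, 8/3, 0, -16/45, 0, 8/315, 0, …
g: a_k = 0, -4, 0, 32/3, 0, -128/15, 0, 1024/315, 0, -2048/2835, …
L₀ := lclm(L_f,L_g); ord L₀ ≤ 2+2.
L = 64 + 20·Dx^2 + Dx^4  (order 4).
h: a_k = 4, -4, -8, 32/3, 8/3, -128/15, -16/45, 1024/315, 8/315, -2048/2835, …
ICs: h(0) = 4, h′(0) = -4, h′′(0) = -16, h′′′(0) = 64.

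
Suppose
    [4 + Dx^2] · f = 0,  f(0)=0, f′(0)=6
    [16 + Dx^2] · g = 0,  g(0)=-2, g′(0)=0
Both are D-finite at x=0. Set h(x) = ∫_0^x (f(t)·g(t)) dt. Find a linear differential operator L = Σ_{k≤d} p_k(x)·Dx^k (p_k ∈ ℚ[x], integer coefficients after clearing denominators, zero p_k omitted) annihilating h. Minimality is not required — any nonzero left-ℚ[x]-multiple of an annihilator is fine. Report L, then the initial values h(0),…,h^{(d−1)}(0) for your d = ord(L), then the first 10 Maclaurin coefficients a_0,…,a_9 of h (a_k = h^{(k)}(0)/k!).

f: a_k = 0, 6, 0, -4, 0, 4/5, 0, -8/105, 0, 4/945, …
g: a_k = -2, 0, 16, 0, -64/3, 0, 512/45, 0, -1024/315, 0, …
Sym-product of L_f,L_g gives L₀ (≤ ord 4).
Integrate: L := L₀·Dx.
L = 144·Dx + 40·Dx^3 + Dx^5  (order 5).
h: a_k = 0, 0, -6, 0, 26, 0, -484/15, 0, 2186/105, 0, …
ICs: h(0) = 0, h′(0) = 0, h′′(0) = -12, h′′′(0) = 0, h′′′′(0) = 624.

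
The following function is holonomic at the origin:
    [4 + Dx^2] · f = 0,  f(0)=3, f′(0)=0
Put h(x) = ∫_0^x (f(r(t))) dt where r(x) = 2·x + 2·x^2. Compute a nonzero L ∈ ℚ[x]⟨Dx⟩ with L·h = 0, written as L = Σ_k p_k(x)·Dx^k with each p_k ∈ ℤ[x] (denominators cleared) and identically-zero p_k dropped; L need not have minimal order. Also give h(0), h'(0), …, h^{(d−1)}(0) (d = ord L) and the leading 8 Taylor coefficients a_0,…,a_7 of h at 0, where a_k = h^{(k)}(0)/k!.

f: a_k = 3, 0, -6, 0, 2, 0, -4/15, 0, …
f∘r: x↦r, Dx↦Dx/r' in L_f ⇒ L₀.
h=∫₀ˣh₀: take L = L₀·Dx.
L = (16 + 96·x + 192·x^2 + 128·x^3)·Dx - 2·Dx^2 + (1 + 2·x)·Dx^3  (order 3).
h: a_k = 0, 3, 0, -8, -12, 8/5, 64/3, 2624/105, …
ICs: h(0) = 0, h′(0) = 3, h′′(0) = 0.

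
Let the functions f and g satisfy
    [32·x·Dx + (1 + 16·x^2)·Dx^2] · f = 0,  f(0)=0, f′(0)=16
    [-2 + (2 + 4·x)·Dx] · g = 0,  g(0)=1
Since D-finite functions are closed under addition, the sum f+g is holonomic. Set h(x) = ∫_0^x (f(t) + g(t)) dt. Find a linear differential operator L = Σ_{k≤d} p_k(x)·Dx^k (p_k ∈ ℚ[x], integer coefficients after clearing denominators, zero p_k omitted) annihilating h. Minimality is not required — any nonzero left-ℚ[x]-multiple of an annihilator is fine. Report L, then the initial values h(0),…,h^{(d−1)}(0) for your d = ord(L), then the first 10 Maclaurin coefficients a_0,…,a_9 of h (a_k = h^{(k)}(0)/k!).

f: a_k = 0, 16, 0, -256/3, 0, 4096/5, 0, -65536/7, 0, 1048576/9, …
g: a_k = 1, 1, -1/2, 1/2, -5/8, 7/8, -21/16, 33/16, -429/128, 715/128, …
L₀ := lclm(L_f,L_g); ord L₀ ≤ 2+1.
∫: right-multiply L₀ by Dx.
L = (-32 - 160·x + 1536·x^2 + 1536·x^3)·Dx^2 + (-35 - 128·x + 1312·x^2 + 6144·x^3 + 5376·x^4)·Dx^3 + (-1 + 30·x + 96·x^2 + 576·x^3 + 1792·x^4 + 1536·x^5)·Dx^4  (order 4).
h: a_k = 0, 1, 17/2, -1/6, -509/24, -1/8, 32803/240, -3/16, -1048345/896, -143/384, …
ICs: h(0) = 0, h′(0) = 1, h′′(0) = 17, h′′′(0) = -1.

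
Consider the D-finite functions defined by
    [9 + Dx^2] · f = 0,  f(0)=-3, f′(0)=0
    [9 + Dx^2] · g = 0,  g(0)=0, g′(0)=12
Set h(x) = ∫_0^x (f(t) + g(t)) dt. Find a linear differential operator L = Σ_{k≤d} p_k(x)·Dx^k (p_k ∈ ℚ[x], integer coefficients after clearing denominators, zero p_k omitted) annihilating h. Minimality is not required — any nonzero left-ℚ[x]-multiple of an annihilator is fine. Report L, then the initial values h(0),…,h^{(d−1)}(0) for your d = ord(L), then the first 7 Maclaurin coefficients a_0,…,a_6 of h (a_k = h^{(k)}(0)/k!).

L = 9·Dx + Dx^3  (order 3).
h: a_k = 0, -3, 6, 9/2, -9/2, -81/40, 27/20, …
ICs: h(0) = 0, h′(0) = -3, h′′(0) = 12.

f: a_k = -3, 0, 27/2, 0, -81/8, 0, 243/80, …
g: a_k = 0, 12, 0, -18, 0, 81/10, 0, …
f+g: L₀ = lclm(L_f,L_g), ord ≤ 2+2.
h=∫h₀ ⇒ L = L₀·Dx.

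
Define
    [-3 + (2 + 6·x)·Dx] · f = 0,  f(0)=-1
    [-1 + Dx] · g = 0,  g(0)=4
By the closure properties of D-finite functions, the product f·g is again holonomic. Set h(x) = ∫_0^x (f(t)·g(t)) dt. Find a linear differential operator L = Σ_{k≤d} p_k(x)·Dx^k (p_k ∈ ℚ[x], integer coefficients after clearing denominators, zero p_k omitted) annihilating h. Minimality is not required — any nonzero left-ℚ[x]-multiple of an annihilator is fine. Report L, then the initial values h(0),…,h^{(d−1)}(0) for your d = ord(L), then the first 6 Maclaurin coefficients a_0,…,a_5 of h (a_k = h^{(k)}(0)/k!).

f: a_k = -1, -3/2, 9/8, -27/16, 405/128, -1701/256, …
g: a_k = 4, 4, 2, 2/3, 1/6, 1/30, …
Sym-product of L_f,L_g gives L₀ (≤ ord 1).
h=∫h₀ ⇒ L = L₀·Dx.
L = (-5 - 6·x)·Dx + (2 + 6·x)·Dx^2  (order 2).
h: a_k = 0, -4, -5, -7/6, -71/48, 671/480, …
ICs: h(0) = 0, h′(0) = -4.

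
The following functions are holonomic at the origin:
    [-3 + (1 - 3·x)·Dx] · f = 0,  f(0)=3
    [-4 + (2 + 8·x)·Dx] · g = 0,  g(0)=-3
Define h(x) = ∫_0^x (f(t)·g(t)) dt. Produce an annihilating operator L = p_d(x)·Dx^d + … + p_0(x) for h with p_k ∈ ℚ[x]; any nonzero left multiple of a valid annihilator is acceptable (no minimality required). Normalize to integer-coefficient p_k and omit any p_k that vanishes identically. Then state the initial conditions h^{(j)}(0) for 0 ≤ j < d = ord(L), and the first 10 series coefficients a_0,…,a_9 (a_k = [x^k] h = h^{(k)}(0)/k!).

L = (5 + 6·x)·Dx + (-1 - x + 12·x^2)·Dx^2  (order 2).
h: a_k = 0, -9, -45/2, -39, -387/4, -1071/5, -1155/2, -1377, -31293/8, -9573, …
ICs: h(0) = 0, h′(0) = -9.

f: a_k = 3, 9, 27, 81, 243, 729, 2187, 6561, 19683, 59049, …
g: a_k = -3, -6, 6, -12, 30, -84, 252, -792, 2574, -8580, …
L₀ := L_f ⊗_s L_g (sym. prod.), ord ≤ 1.
h=∫h₀ ⇒ L = L₀·Dx.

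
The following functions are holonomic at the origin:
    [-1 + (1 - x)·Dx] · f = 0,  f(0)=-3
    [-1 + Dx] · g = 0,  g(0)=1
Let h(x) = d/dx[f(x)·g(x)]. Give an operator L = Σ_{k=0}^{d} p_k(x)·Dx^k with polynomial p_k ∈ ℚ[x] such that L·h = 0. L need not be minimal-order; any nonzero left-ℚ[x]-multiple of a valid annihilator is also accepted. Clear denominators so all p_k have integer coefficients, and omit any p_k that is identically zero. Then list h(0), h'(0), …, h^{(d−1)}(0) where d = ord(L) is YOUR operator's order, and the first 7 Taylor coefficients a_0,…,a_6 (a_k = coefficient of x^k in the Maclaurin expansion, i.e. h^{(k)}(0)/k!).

L = (5 - 4·x + x^2) + (-2 + 3·x - x^2)·Dx  (order 1).
h: a_k = -6, -15, -24, -65/2, -163/4, -1957/40, -685/12, …
ICs: h(0) = -6.

f: a_k = -3, -3, -3, -3, -3, -3, -3, …
g: a_k = 1, 1, 1/2, 1/6, 1/24, 1/120, 1/720, …
Sym-product of L_f,L_g gives L₀ (≤ ord 1).
Derive L from L₀ (diff closure).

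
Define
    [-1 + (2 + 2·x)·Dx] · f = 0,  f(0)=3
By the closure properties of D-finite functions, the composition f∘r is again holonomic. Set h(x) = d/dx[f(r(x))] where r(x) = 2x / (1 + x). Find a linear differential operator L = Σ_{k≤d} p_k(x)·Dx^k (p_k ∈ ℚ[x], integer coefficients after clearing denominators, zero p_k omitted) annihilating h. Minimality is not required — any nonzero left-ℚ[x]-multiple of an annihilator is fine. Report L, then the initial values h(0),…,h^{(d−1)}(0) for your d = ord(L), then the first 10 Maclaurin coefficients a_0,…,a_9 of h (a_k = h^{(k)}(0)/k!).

L = (-3 - 6·x) + (-1 - 4·x - 3·x^2)·Dx  (order 1).
h: a_k = 3, -9, 45/2, -111/2, 1125/8, -2943/8, 15813/16, -43335/16, 963873/128, -2708355/128, …
ICs: h(0) = 3.

f: a_k = 3, 3/2, -3/8, 3/16, -15/128, 21/256, -63/1024, 99/2048, -1287/32768, 2145/65536, …
f∘r: x↦r, Dx↦Dx/r' in L_f ⇒ L₀.
Differentiate: ansatz ord ≤ ord L₀ ⇒ L.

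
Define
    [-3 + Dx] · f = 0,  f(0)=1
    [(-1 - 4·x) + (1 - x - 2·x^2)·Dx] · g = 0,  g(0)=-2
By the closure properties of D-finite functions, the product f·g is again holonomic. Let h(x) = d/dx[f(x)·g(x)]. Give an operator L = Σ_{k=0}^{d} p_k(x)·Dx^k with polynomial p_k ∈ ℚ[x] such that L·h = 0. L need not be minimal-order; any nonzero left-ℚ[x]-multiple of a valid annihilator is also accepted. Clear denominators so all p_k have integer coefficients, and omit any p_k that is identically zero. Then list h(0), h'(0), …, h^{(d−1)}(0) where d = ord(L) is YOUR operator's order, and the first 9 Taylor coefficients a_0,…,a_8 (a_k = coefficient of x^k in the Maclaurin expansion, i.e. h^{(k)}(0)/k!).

L = (21 + 12·x - 39·x^2 - 12·x^3 + 36·x^4) + (-4 + 3·x + 15·x^2 - 4·x^3 - 12·x^4)·Dx  (order 1).
h: a_k = -8, -42, -138, -379, -954, -45879/20, -107071/20, -3426681/280, -2202813/80, …
ICs: h(0) = -8.

f: a_k = 1, 3, 9/2, 9/2, 27/8, 81/40, 81/80, 243/560, 729/4480, …
g: a_k = -2, -2, -6, -10, -22, -42, -86, -170, -342, …
Product ⇒ symmetric product L₀, ord ≤ 1.
Derive L from L₀ (diff closure).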